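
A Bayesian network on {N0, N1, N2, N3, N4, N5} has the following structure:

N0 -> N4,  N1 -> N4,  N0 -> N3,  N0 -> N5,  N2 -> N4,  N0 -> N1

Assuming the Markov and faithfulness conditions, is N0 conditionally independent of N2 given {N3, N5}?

We examine all 2 paths between N0 and N2:
Path 1: N0 → N4 ← N2
  N4 is a collider here and neither N4 nor any of its descendants is conditioned on, so the collider stays closed — the path is blocked at N4.
Path 2: N0 → N1 → N4 ← N2
  N4 is a collider here and neither N4 nor any of its descendants is conditioned on, so the collider stays closed — the path is blocked at N4.
Since every path is blocked, d-separation holds.

Yes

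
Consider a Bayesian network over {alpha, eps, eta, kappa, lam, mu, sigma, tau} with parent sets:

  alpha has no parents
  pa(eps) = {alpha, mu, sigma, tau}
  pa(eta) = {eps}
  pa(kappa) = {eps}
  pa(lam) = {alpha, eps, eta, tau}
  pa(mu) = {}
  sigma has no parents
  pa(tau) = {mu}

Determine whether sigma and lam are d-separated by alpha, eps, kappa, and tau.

Yes — sigma and lam are d-separated given {alpha, eps, kappa, tau}.

5 paths connect sigma and lam; each must be blocked for d-separation to hold:
Path 1: sigma → eps ← alpha → lam
  alpha is a fork here and alpha is conditioned on, so the path is blocked at alpha.
Path 2: sigma → eps ← mu → tau → lam
  tau is a chain here and tau is conditioned on, so the path is blocked at tau.
Path 3: sigma → eps → eta → lam
  eps is a chain here and eps is conditioned on, so the path is blocked at eps.
Path 4: sigma → eps ← tau → lam
  tau is a fork here and tau is conditioned on, so the path is blocked at tau.
Path 5: sigma → eps → lam
  eps is a chain here and eps is conditioned on, so the path is blocked at eps.
Every path is blocked, so sigma and lam are d-separated given {alpha, eps, kappa, tau}.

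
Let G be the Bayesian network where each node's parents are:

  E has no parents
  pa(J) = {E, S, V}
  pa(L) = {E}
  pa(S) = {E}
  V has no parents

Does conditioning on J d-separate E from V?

We examine all 2 paths between E and V:
  1. E → J ← V — J:collider[open] ⇒ active
  2. E → S → J ← V — S:chain[open]; J:collider[open] ⇒ active
Since the path E → J ← V is active, E and V are not d-separated given {J}.

No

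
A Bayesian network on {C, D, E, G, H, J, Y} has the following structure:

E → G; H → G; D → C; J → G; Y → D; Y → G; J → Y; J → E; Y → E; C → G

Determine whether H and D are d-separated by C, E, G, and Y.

Yes

Enumerating the 6 paths from H to D and testing each for blocking by {C, E, G, Y}:
  1. H → G ← Y → D — G:collider[open]; Y:fork[blocks] ⇒ blocked
  2. H → G ← C ← D — G:collider[open]; C:chain[blocks] ⇒ blocked
  3. H → G ← E ← Y → D — G:collider[open]; E:chain[blocks]; Y:fork[blocks] ⇒ blocked
  4. H → G ← E ← J → Y → D — G:collider[open]; E:chain[blocks]; J:fork[open]; Y:chain[blocks] ⇒ blocked
  5. H → G ← J → Y → D — G:collider[open]; J:fork[open]; Y:chain[blocks] ⇒ blocked
  6. H → G ← J → E ← Y → D — G:collider[open]; J:fork[open]; E:collider[open]; Y:fork[blocks] ⇒ blocked
Since every path is blocked, d-separation holds.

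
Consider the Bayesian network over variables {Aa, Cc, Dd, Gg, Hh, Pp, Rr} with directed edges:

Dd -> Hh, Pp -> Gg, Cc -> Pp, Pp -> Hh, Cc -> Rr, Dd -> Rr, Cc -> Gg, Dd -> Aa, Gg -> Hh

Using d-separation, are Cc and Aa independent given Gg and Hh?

No

There are 5 undirected paths between Cc and Aa; checking each against the conditioning set {Gg, Hh}:
Path 1: Cc → Gg → Hh ← Dd → Aa
  Gg is a chain here and Gg is conditioned on, so the path is blocked at Gg.
Path 2: Cc → Gg ← Pp → Hh ← Dd → Aa
  Gg is a collider and Gg is conditioned on, which opens it; Pp is a fork and Pp is not conditioned on; Hh is a collider and Hh is conditioned on, which opens it; Dd is a fork and Dd is not conditioned on — no node blocks this path, so it is active.
Path 3: Cc → Rr ← Dd → Aa
  Rr is a collider here and neither Rr nor any of its descendants is conditioned on, so the collider stays closed — the path is blocked at Rr.
Path 4: Cc → Pp → Gg → Hh ← Dd → Aa
  Gg is a chain here and Gg is conditioned on, so the path is blocked at Gg.
Path 5: Cc → Pp → Hh ← Dd → Aa
  Pp is a chain and Pp is not conditioned on; Hh is a collider and Hh is conditioned on, which opens it; Dd is a fork and Dd is not conditioned on — no node blocks this path, so it is active.
At least one path is unblocked, so d-separation fails.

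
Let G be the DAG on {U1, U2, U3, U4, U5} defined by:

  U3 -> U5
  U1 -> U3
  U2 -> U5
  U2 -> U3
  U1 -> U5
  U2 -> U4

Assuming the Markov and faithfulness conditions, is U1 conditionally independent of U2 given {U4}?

Yes

We examine all 4 paths between U1 and U2:
  1. U1 → U3 ← U2 — U3:collider[blocks] ⇒ blocked
  2. U1 → U3 → U5 ← U2 — U3:chain[open]; U5:collider[blocks] ⇒ blocked
  3. U1 → U5 ← U2 — U5:collider[blocks] ⇒ blocked
  4. U1 → U5 ← U3 ← U2 — U5:collider[blocks]; U3:chain[open] ⇒ blocked
Since every path is blocked, d-separation holds.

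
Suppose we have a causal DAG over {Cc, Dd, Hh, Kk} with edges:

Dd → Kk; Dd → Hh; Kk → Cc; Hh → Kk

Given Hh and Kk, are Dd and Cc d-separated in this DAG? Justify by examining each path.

Yes

2 paths connect Dd and Cc; each must be blocked for d-separation to hold:
Path 1: Dd → Hh → Kk → Cc
  Hh is a chain here and Hh is conditioned on, so the path is blocked at Hh.
Path 2: Dd → Kk → Cc
  Kk is a chain here and Kk is conditioned on, so the path is blocked at Kk.
Every path is blocked, so Dd and Cc are d-separated given {Hh, Kk}.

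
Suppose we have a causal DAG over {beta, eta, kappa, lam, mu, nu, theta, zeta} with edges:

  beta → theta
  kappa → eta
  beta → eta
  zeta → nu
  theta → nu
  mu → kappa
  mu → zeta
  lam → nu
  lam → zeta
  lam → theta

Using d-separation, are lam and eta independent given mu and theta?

We examine all 6 paths between lam and eta:
Path 1: lam → nu ← zeta ← mu → kappa → eta
  nu is a collider here and neither nu nor any of its descendants is conditioned on, so the collider stays closed — the path is blocked at nu.
Path 2: lam → nu ← theta ← beta → eta
  nu is a collider here and neither nu nor any of its descendants is conditioned on, so the collider stays closed — the path is blocked at nu.
Path 3: lam → zeta ← mu → kappa → eta
  zeta is a collider here and neither zeta nor any of its descendants is conditioned on, so the collider stays closed — the path is blocked at zeta.
Path 4: lam → zeta → nu ← theta ← beta → eta
  nu is a collider here and neither nu nor any of its descendants is conditioned on, so the collider stays closed — the path is blocked at nu.
Path 5: lam → theta → nu ← zeta ← mu → kappa → eta
  theta is a chain here and theta is conditioned on, so the path is blocked at theta.
Path 6: lam → theta ← beta → eta
  theta is a collider and theta is conditioned on, which opens it; beta is a fork and beta is not conditioned on — no node blocks this path, so it is active.
Since the path lam → theta ← beta → eta is active, lam and eta are not d-separated given {mu, theta}.

No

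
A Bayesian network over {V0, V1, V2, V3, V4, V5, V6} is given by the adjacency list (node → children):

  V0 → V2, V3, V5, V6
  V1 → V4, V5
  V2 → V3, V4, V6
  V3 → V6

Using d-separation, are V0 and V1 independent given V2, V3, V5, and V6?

No

6 paths connect V0 and V1; each must be blocked for d-separation to hold:
Path 1: V0 → V6 ← V2 → V4 ← V1
  V2 is a fork here and V2 is conditioned on, so the path is blocked at V2.
Path 2: V0 → V6 ← V3 ← V2 → V4 ← V1
  V3 is a chain here and V3 is conditioned on, so the path is blocked at V3.
Path 3: V0 → V2 → V4 ← V1
  V2 is a chain here and V2 is conditioned on, so the path is blocked at V2.
Path 4: V0 → V5 ← V1
  V5 is a collider and V5 is conditioned on, which opens it — no node blocks this path, so it is active.
Path 5: V0 → V3 → V6 ← V2 → V4 ← V1
  V3 is a chain here and V3 is conditioned on, so the path is blocked at V3.
Path 6: V0 → V3 ← V2 → V4 ← V1
  V2 is a fork here and V2 is conditioned on, so the path is blocked at V2.
Because an active path exists, V0 and V1 are not d-separated.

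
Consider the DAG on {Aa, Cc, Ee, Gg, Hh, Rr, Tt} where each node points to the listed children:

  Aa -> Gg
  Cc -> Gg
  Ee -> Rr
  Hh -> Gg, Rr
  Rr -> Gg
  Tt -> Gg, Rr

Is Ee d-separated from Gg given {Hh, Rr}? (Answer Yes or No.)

No

Enumerating the 3 paths from Ee to Gg and testing each for blocking by {Hh, Rr}:
Path 1: Ee → Rr ← Tt → Gg
  Rr is a collider and Rr is conditioned on, which opens it; Tt is a fork and Tt is not conditioned on — no node blocks this path, so it is active.
Path 2: Ee → Rr → Gg
  Rr is a chain here and Rr is conditioned on, so the path is blocked at Rr.
Path 3: Ee → Rr ← Hh → Gg
  Hh is a fork here and Hh is conditioned on, so the path is blocked at Hh.
Because an active path exists, Ee and Gg are not d-separated.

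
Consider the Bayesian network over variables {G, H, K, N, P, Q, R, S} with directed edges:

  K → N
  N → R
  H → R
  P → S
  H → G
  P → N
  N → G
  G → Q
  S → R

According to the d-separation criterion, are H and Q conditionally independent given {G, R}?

We examine all 3 paths between H and Q:
Path 1: H → R ← S ← P → N → G → Q
  G is a chain here and G is conditioned on, so the path is blocked at G.
Path 2: H → R ← N → G → Q
  G is a chain here and G is conditioned on, so the path is blocked at G.
Path 3: H → G → Q
  G is a chain here and G is conditioned on, so the path is blocked at G.
All paths are blocked; H ⊥ Q | {G, R} holds.

Yes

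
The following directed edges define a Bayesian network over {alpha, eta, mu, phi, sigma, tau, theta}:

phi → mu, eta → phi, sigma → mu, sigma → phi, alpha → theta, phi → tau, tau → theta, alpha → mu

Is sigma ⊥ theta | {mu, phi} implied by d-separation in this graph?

We examine all 4 paths between sigma and theta:
  1. sigma → phi → mu ← alpha → theta — phi:chain[blocks]; mu:collider[open]; alpha:fork[open] ⇒ blocked
  2. sigma → phi → tau → theta — phi:chain[blocks]; tau:chain[open] ⇒ blocked
  3. sigma → mu ← phi → tau → theta — mu:collider[open]; phi:fork[blocks]; tau:chain[open] ⇒ blocked
  4. sigma → mu ← alpha → theta — mu:collider[open]; alpha:fork[open] ⇒ active
Since the path sigma → mu ← alpha → theta is active, sigma and theta are not d-separated given {mu, phi}.

No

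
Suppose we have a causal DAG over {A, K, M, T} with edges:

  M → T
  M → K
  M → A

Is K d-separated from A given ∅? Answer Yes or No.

No

There is one path between K and A:
  1. K ← M → A — M:fork[open] ⇒ active
At least one path is unblocked, so d-separation fails.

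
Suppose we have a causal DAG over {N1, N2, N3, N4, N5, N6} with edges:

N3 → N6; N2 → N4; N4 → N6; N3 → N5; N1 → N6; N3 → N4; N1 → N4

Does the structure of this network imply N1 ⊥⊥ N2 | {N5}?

Yes

There are 3 undirected paths between N1 and N2; checking each against the conditioning set {N5}:
  1. N1 → N4 ← N2 — N4:collider[blocks] ⇒ blocked
  2. N1 → N6 ← N3 → N4 ← N2 — N6:collider[blocks]; N3:fork[open]; N4:collider[blocks] ⇒ blocked
  3. N1 → N6 ← N4 ← N2 — N6:collider[blocks]; N4:chain[open] ⇒ blocked
Since every path is blocked, d-separation holds.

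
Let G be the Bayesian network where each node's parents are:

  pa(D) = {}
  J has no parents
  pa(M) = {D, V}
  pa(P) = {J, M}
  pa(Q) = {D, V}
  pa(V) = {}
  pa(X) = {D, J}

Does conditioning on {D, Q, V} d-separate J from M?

Yes — J and M are d-separated given {D, Q, V}.

There are 3 undirected paths between J and M; checking each against the conditioning set {D, Q, V}:
Path 1: J → X ← D → M
  X is a collider here and neither X nor any of its descendants is conditioned on, so the collider stays closed — the path is blocked at X.
Path 2: J → X ← D → Q ← V → M
  X is a collider here and neither X nor any of its descendants is conditioned on, so the collider stays closed — the path is blocked at X.
Path 3: J → P ← M
  P is a collider here and neither P nor any of its descendants is conditioned on, so the collider stays closed — the path is blocked at P.
Every path is blocked, so J and M are d-separated given {D, Q, V}.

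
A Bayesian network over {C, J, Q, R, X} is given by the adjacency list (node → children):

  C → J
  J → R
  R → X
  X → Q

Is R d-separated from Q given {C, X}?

Yes — R and Q are d-separated given {C, X}.

Only one path connects R and Q:
Path 1: R → X → Q
  X is a chain here and X is conditioned on, so the path is blocked at X.
Since every path is blocked, d-separation holds.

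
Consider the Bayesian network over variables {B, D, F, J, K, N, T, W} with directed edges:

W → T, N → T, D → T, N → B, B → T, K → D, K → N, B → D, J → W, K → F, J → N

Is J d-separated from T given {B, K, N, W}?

Yes

We examine all 6 paths between J and T:
Path 1: J → W → T
  W is a chain here and W is conditioned on, so the path is blocked at W.
Path 2: J → N → B → T
  N is a chain here and N is conditioned on, so the path is blocked at N.
Path 3: J → N → B → D → T
  N is a chain here and N is conditioned on, so the path is blocked at N.
Path 4: J → N ← K → D ← B → T
  K is a fork here and K is conditioned on, so the path is blocked at K.
Path 5: J → N ← K → D → T
  K is a fork here and K is conditioned on, so the path is blocked at K.
Path 6: J → N → T
  N is a chain here and N is conditioned on, so the path is blocked at N.
Every path is blocked, so J and T are d-separated given {B, K, N, W}.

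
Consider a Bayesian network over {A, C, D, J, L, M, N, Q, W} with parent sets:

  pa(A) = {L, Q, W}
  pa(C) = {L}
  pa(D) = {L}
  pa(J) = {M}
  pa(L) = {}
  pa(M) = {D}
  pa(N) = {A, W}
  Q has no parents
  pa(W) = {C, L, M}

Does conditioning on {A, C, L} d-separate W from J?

No — W and J are not d-separated given {A, C, L}.

There are 5 undirected paths between W and J; checking each against the conditioning set {A, C, L}:
Path 1: W → N ← A ← L → D → M → J
  N is a collider here and neither N nor any of its descendants is conditioned on, so the collider stays closed — the path is blocked at N.
Path 2: W ← C ← L → D → M → J
  C is a chain here and C is conditioned on, so the path is blocked at C.
Path 3: W → A ← L → D → M → J
  L is a fork here and L is conditioned on, so the path is blocked at L.
Path 4: W ← M → J
  M is a fork and M is not conditioned on — no node blocks this path, so it is active.
Path 5: W ← L → D → M → J
  L is a fork here and L is conditioned on, so the path is blocked at L.
Because an active path exists, W and J are not d-separated.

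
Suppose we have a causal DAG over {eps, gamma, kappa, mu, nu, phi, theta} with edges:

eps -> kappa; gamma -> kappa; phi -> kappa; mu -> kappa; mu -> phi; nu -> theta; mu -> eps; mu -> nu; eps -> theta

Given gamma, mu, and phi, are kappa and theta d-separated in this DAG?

No

We examine all 6 paths between kappa and theta:
Path 1: kappa ← phi ← mu → nu → theta
  phi is a chain here and phi is conditioned on, so the path is blocked at phi.
Path 2: kappa ← phi ← mu → eps → theta
  phi is a chain here and phi is conditioned on, so the path is blocked at phi.
Path 3: kappa ← mu → nu → theta
  mu is a fork here and mu is conditioned on, so the path is blocked at mu.
Path 4: kappa ← mu → eps → theta
  mu is a fork here and mu is conditioned on, so the path is blocked at mu.
Path 5: kappa ← eps → theta
  eps is a fork and eps is not conditioned on — no node blocks this path, so it is active.
Path 6: kappa ← eps ← mu → nu → theta
  mu is a fork here and mu is conditioned on, so the path is blocked at mu.
Because an active path exists, kappa and theta are not d-separated.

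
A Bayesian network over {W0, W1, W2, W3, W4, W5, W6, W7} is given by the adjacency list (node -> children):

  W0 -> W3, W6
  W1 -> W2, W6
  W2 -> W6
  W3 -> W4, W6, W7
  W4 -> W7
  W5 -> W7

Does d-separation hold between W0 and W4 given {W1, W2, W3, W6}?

Yes

We examine all 4 paths between W0 and W4:
Path 1: W0 → W3 → W4
  W3 is a chain here and W3 is conditioned on, so the path is blocked at W3.
Path 2: W0 → W3 → W7 ← W4
  W3 is a chain here and W3 is conditioned on, so the path is blocked at W3.
Path 3: W0 → W6 ← W3 → W4
  W3 is a fork here and W3 is conditioned on, so the path is blocked at W3.
Path 4: W0 → W6 ← W3 → W7 ← W4
  W3 is a fork here and W3 is conditioned on, so the path is blocked at W3.
All paths are blocked; W0 ⊥ W4 | {W1, W2, W3, W6} holds.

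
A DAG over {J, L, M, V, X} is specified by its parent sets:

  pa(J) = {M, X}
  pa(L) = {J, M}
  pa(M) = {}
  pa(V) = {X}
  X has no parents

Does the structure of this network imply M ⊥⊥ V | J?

Enumerating the 2 paths from M to V and testing each for blocking by {J}:
Path 1: M → J ← X → V
  J is a collider and J is conditioned on, which opens it; X is a fork and X is not conditioned on — no node blocks this path, so it is active.
Path 2: M → L ← J ← X → V
  L is a collider here and neither L nor any of its descendants is conditioned on, so the collider stays closed — the path is blocked at L.
At least one path is unblocked, so d-separation fails.

No — M and V are not d-separated given {J}.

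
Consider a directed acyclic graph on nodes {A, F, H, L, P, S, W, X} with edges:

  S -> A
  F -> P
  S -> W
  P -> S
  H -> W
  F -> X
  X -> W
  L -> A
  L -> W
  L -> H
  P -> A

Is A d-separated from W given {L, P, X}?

No — A and W are not d-separated given {L, P, X}.

We examine all 6 paths between A and W:
Path 1: A ← L → W
  L is a fork here and L is conditioned on, so the path is blocked at L.
Path 2: A ← L → H → W
  L is a fork here and L is conditioned on, so the path is blocked at L.
Path 3: A ← S → W
  S is a fork and S is not conditioned on — no node blocks this path, so it is active.
Path 4: A ← S ← P ← F → X → W
  P is a chain here and P is conditioned on, so the path is blocked at P.
Path 5: A ← P → S → W
  P is a fork here and P is conditioned on, so the path is blocked at P.
Path 6: A ← P ← F → X → W
  P is a chain here and P is conditioned on, so the path is blocked at P.
At least one path is unblocked, so d-separation fails.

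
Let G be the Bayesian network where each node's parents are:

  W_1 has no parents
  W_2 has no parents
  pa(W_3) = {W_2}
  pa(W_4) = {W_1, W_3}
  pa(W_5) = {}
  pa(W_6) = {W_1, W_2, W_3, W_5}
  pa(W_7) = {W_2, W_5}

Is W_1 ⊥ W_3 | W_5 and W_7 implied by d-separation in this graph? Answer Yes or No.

Yes

4 paths connect W_1 and W_3; each must be blocked for d-separation to hold:
Path 1: W_1 → W_4 ← W_3
  W_4 is a collider here and neither W_4 nor any of its descendants is conditioned on, so the collider stays closed — the path is blocked at W_4.
Path 2: W_1 → W_6 ← W_5 → W_7 ← W_2 → W_3
  W_6 is a collider here and neither W_6 nor any of its descendants is conditioned on, so the collider stays closed — the path is blocked at W_6.
Path 3: W_1 → W_6 ← W_3
  W_6 is a collider here and neither W_6 nor any of its descendants is conditioned on, so the collider stays closed — the path is blocked at W_6.
Path 4: W_1 → W_6 ← W_2 → W_3
  W_6 is a collider here and neither W_6 nor any of its descendants is conditioned on, so the collider stays closed — the path is blocked at W_6.
Every path is blocked, so W_1 and W_3 are d-separated given {W_5, W_7}.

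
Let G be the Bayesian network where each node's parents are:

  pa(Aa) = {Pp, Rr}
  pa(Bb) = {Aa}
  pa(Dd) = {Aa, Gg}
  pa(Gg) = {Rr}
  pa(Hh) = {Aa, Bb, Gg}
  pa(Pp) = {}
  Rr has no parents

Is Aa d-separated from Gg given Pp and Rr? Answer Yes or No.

Yes — Aa and Gg are d-separated given {Pp, Rr}.

Enumerating the 4 paths from Aa to Gg and testing each for blocking by {Pp, Rr}:
  1. Aa → Hh ← Gg — Hh:collider[blocks] ⇒ blocked
  2. Aa ← Rr → Gg — Rr:fork[blocks] ⇒ blocked
  3. Aa → Dd ← Gg — Dd:collider[blocks] ⇒ blocked
  4. Aa → Bb → Hh ← Gg — Bb:chain[open]; Hh:collider[blocks] ⇒ blocked
Since every path is blocked, d-separation holds.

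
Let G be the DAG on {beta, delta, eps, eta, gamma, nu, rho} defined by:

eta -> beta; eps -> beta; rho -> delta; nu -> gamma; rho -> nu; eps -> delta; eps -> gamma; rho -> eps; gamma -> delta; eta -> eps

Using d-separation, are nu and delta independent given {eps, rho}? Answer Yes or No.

6 paths connect nu and delta; each must be blocked for d-separation to hold:
Path 1: nu → gamma → delta
  gamma is a chain and gamma is not conditioned on — no node blocks this path, so it is active.
Path 2: nu → gamma ← eps → delta
  gamma is a collider here and neither gamma nor any of its descendants is conditioned on, so the collider stays closed — the path is blocked at gamma.
Path 3: nu → gamma ← eps ← rho → delta
  gamma is a collider here and neither gamma nor any of its descendants is conditioned on, so the collider stays closed — the path is blocked at gamma.
Path 4: nu ← rho → delta
  rho is a fork here and rho is conditioned on, so the path is blocked at rho.
Path 5: nu ← rho → eps → delta
  rho is a fork here and rho is conditioned on, so the path is blocked at rho.
Path 6: nu ← rho → eps → gamma → delta
  rho is a fork here and rho is conditioned on, so the path is blocked at rho.
At least one path is unblocked, so d-separation fails.

No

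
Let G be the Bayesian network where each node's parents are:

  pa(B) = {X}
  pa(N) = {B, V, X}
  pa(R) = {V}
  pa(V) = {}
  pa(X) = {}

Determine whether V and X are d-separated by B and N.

There are 2 undirected paths between V and X; checking each against the conditioning set {B, N}:
Path 1: V → N ← X
  N is a collider and N is conditioned on, which opens it — no node blocks this path, so it is active.
Path 2: V → N ← B ← X
  B is a chain here and B is conditioned on, so the path is blocked at B.
Because an active path exists, V and X are not d-separated.

No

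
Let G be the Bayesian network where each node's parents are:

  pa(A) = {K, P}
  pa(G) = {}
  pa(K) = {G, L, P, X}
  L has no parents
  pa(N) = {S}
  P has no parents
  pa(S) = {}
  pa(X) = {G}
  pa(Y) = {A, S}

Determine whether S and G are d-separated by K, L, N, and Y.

No

We examine all 4 paths between S and G:
Path 1: S → Y ← A ← P → K ← X ← G
  Y is a collider and Y is conditioned on, which opens it; A is a chain and A is not conditioned on; P is a fork and P is not conditioned on; K is a collider and K is conditioned on, which opens it; X is a chain and X is not conditioned on — no node blocks this path, so it is active.
Path 2: S → Y ← A ← P → K ← G
  Y is a collider and Y is conditioned on, which opens it; A is a chain and A is not conditioned on; P is a fork and P is not conditioned on; K is a collider and K is conditioned on, which opens it — no node blocks this path, so it is active.
Path 3: S → Y ← A ← K ← X ← G
  K is a chain here and K is conditioned on, so the path is blocked at K.
Path 4: S → Y ← A ← K ← G
  K is a chain here and K is conditioned on, so the path is blocked at K.
At least one path is unblocked, so d-separation fails.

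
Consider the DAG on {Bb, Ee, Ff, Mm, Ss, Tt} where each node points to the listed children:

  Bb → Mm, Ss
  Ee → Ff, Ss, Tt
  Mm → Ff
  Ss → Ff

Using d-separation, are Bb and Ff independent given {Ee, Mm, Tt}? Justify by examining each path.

No

3 paths connect Bb and Ff; each must be blocked for d-separation to hold:
Path 1: Bb → Mm → Ff
  Mm is a chain here and Mm is conditioned on, so the path is blocked at Mm.
Path 2: Bb → Ss → Ff
  Ss is a chain and Ss is not conditioned on — no node blocks this path, so it is active.
Path 3: Bb → Ss ← Ee → Ff
  Ss is a collider here and neither Ss nor any of its descendants is conditioned on, so the collider stays closed — the path is blocked at Ss.
Since the path Bb → Ss → Ff is active, Bb and Ff are not d-separated given {Ee, Mm, Tt}.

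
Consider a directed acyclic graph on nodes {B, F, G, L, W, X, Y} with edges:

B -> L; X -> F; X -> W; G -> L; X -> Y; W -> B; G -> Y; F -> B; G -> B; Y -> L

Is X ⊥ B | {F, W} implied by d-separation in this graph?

6 paths connect X and B; each must be blocked for d-separation to hold:
  1. X → Y ← G → B — Y:collider[blocks]; G:fork[open] ⇒ blocked
  2. X → Y ← G → L ← B — Y:collider[blocks]; G:fork[open]; L:collider[blocks] ⇒ blocked
  3. X → Y → L ← G → B — Y:chain[open]; L:collider[blocks]; G:fork[open] ⇒ blocked
  4. X → Y → L ← B — Y:chain[open]; L:collider[blocks] ⇒ blocked
  5. X → F → B — F:chain[blocks] ⇒ blocked
  6. X → W → B — W:chain[blocks] ⇒ blocked
All paths are blocked; X ⊥ B | {F, W} holds.

Yes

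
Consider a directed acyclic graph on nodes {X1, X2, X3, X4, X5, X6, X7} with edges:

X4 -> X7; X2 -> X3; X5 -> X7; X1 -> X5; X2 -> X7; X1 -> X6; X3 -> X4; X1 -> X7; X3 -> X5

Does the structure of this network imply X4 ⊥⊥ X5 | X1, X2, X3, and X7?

We examine all 6 paths between X4 and X5:
  1. X4 ← X3 → X5 — X3:fork[blocks] ⇒ blocked
  2. X4 ← X3 ← X2 → X7 ← X5 — X3:chain[blocks]; X2:fork[blocks]; X7:collider[open] ⇒ blocked
  3. X4 ← X3 ← X2 → X7 ← X1 → X5 — X3:chain[blocks]; X2:fork[blocks]; X7:collider[open]; X1:fork[blocks] ⇒ blocked
  4. X4 → X7 ← X5 — X7:collider[open] ⇒ active
  5. X4 → X7 ← X2 → X3 → X5 — X7:collider[open]; X2:fork[blocks]; X3:chain[blocks] ⇒ blocked
  6. X4 → X7 ← X1 → X5 — X7:collider[open]; X1:fork[blocks] ⇒ blocked
Since the path X4 → X7 ← X5 is active, X4 and X5 are not d-separated given {X1, X2, X3, X7}.

No — X4 and X5 are not d-separated given {X1, X2, X3, X7}.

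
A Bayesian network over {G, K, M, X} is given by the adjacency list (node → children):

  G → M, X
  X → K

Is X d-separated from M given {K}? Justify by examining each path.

The only undirected path from X to M is:
Path 1: X ← G → M
  G is a fork and G is not conditioned on — no node blocks this path, so it is active.
Because an active path exists, X and M are not d-separated.

No — X and M are not d-separated given {K}.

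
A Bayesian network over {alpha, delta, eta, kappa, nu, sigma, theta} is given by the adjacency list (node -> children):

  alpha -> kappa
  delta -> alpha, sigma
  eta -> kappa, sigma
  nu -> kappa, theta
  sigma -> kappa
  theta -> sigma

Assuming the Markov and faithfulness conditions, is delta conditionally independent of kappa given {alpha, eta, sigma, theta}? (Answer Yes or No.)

Yes — delta and kappa are d-separated given {alpha, eta, sigma, theta}.

We examine all 4 paths between delta and kappa:
  1. delta → sigma ← eta → kappa — sigma:collider[open]; eta:fork[blocks] ⇒ blocked
  2. delta → sigma → kappa — sigma:chain[blocks] ⇒ blocked
  3. delta → sigma ← theta ← nu → kappa — sigma:collider[open]; theta:chain[blocks]; nu:fork[open] ⇒ blocked
  4. delta → alpha → kappa — alpha:chain[blocks] ⇒ blocked
All paths are blocked; delta ⊥ kappa | {alpha, eta, sigma, theta} holds.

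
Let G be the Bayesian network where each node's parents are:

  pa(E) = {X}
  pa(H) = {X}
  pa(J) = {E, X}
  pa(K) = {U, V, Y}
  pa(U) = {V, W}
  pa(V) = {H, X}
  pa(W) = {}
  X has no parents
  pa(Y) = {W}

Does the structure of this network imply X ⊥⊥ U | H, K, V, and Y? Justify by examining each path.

Yes — X and U are d-separated given {H, K, V, Y}.

We examine all 6 paths between X and U:
  1. X → H → V → U — H:chain[blocks]; V:chain[blocks] ⇒ blocked
  2. X → H → V → K ← U — H:chain[blocks]; V:chain[blocks]; K:collider[open] ⇒ blocked
  3. X → H → V → K ← Y ← W → U — H:chain[blocks]; V:chain[blocks]; K:collider[open]; Y:chain[blocks]; W:fork[open] ⇒ blocked
  4. X → V → U — V:chain[blocks] ⇒ blocked
  5. X → V → K ← U — V:chain[blocks]; K:collider[open] ⇒ blocked
  6. X → V → K ← Y ← W → U — V:chain[blocks]; K:collider[open]; Y:chain[blocks]; W:fork[open] ⇒ blocked
All paths are blocked; X ⊥ U | {H, K, V, Y} holds.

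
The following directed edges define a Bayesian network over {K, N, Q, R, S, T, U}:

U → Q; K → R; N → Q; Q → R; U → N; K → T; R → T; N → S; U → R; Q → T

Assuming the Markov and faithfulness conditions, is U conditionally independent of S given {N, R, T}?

Enumerating the 5 paths from U to S and testing each for blocking by {N, R, T}:
Path 1: U → Q ← N → S
  N is a fork here and N is conditioned on, so the path is blocked at N.
Path 2: U → N → S
  N is a chain here and N is conditioned on, so the path is blocked at N.
Path 3: U → R ← Q ← N → S
  N is a fork here and N is conditioned on, so the path is blocked at N.
Path 4: U → R → T ← Q ← N → S
  R is a chain here and R is conditioned on, so the path is blocked at R.
Path 5: U → R ← K → T ← Q ← N → S
  N is a fork here and N is conditioned on, so the path is blocked at N.
All paths are blocked; U ⊥ S | {N, R, T} holds.

Yes — U and S are d-separated given {N, R, T}.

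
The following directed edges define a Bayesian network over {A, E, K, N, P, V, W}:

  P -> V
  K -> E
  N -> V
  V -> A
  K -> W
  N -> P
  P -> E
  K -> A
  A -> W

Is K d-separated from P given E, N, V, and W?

There are 5 undirected paths between K and P; checking each against the conditioning set {E, N, V, W}:
Path 1: K → E ← P
  E is a collider and E is conditioned on, which opens it — no node blocks this path, so it is active.
Path 2: K → A ← V ← N → P
  V is a chain here and V is conditioned on, so the path is blocked at V.
Path 3: K → A ← V ← P
  V is a chain here and V is conditioned on, so the path is blocked at V.
Path 4: K → W ← A ← V ← N → P
  V is a chain here and V is conditioned on, so the path is blocked at V.
Path 5: K → W ← A ← V ← P
  V is a chain here and V is conditioned on, so the path is blocked at V.
Since the path K → E ← P is active, K and P are not d-separated given {E, N, V, W}.

No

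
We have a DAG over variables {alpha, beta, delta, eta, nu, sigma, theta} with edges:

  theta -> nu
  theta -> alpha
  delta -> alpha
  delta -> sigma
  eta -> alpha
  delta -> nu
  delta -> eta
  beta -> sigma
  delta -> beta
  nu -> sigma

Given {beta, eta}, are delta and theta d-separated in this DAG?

Yes

5 paths connect delta and theta; each must be blocked for d-separation to hold:
Path 1: delta → eta → alpha ← theta
  eta is a chain here and eta is conditioned on, so the path is blocked at eta.
Path 2: delta → beta → sigma ← nu ← theta
  beta is a chain here and beta is conditioned on, so the path is blocked at beta.
Path 3: delta → alpha ← theta
  alpha is a collider here and neither alpha nor any of its descendants is conditioned on, so the collider stays closed — the path is blocked at alpha.
Path 4: delta → nu ← theta
  nu is a collider here and neither nu nor any of its descendants is conditioned on, so the collider stays closed — the path is blocked at nu.
Path 5: delta → sigma ← nu ← theta
  sigma is a collider here and neither sigma nor any of its descendants is conditioned on, so the collider stays closed — the path is blocked at sigma.
Every path is blocked, so delta and theta are d-separated given {beta, eta}.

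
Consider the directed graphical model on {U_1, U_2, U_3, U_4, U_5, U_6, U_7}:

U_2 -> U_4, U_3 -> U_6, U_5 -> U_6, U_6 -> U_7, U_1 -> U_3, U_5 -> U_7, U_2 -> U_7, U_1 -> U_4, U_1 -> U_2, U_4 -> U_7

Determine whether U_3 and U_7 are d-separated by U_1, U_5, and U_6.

6 paths connect U_3 and U_7; each must be blocked for d-separation to hold:
  1. U_3 → U_6 → U_7 — U_6:chain[blocks] ⇒ blocked
  2. U_3 → U_6 ← U_5 → U_7 — U_6:collider[open]; U_5:fork[blocks] ⇒ blocked
  3. U_3 ← U_1 → U_2 → U_7 — U_1:fork[blocks]; U_2:chain[open] ⇒ blocked
  4. U_3 ← U_1 → U_2 → U_4 → U_7 — U_1:fork[blocks]; U_2:chain[open]; U_4:chain[open] ⇒ blocked
  5. U_3 ← U_1 → U_4 → U_7 — U_1:fork[blocks]; U_4:chain[open] ⇒ blocked
  6. U_3 ← U_1 → U_4 ← U_2 → U_7 — U_1:fork[blocks]; U_4:collider[blocks]; U_2:fork[open] ⇒ blocked
Since every path is blocked, d-separation holds.

Yes — U_3 and U_7 are d-separated given {U_1, U_5, U_6}.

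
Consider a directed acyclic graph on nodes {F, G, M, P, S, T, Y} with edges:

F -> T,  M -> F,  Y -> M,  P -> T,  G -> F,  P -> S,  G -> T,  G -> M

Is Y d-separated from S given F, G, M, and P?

Yes — Y and S are d-separated given {F, G, M, P}.

We examine all 4 paths between Y and S:
Path 1: Y → M ← G → T ← P → S
  G is a fork here and G is conditioned on, so the path is blocked at G.
Path 2: Y → M ← G → F → T ← P → S
  G is a fork here and G is conditioned on, so the path is blocked at G.
Path 3: Y → M → F ← G → T ← P → S
  M is a chain here and M is conditioned on, so the path is blocked at M.
Path 4: Y → M → F → T ← P → S
  M is a chain here and M is conditioned on, so the path is blocked at M.
Since every path is blocked, d-separation holds.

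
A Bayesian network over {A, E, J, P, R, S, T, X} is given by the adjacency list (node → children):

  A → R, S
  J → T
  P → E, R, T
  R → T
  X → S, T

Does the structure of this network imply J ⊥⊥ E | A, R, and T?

No

We examine all 3 paths between J and E:
  1. J → T ← X → S ← A → R ← P → E — T:collider[open]; X:fork[open]; S:collider[blocks]; A:fork[blocks]; R:collider[open]; P:fork[open] ⇒ blocked
  2. J → T ← R ← P → E — T:collider[open]; R:chain[blocks]; P:fork[open] ⇒ blocked
  3. J → T ← P → E — T:collider[open]; P:fork[open] ⇒ active
At least one path is unblocked, so d-separation fails.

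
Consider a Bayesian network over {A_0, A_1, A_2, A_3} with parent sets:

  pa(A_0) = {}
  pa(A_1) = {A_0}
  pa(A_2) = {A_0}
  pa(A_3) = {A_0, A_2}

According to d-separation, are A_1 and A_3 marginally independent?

2 paths connect A_1 and A_3; each must be blocked for d-separation to hold:
Path 1: A_1 ← A_0 → A_3
  A_0 is a fork and A_0 is not conditioned on — no node blocks this path, so it is active.
Path 2: A_1 ← A_0 → A_2 → A_3
  A_0 is a fork and A_0 is not conditioned on; A_2 is a chain and A_2 is not conditioned on — no node blocks this path, so it is active.
At least one path is unblocked, so d-separation fails.

No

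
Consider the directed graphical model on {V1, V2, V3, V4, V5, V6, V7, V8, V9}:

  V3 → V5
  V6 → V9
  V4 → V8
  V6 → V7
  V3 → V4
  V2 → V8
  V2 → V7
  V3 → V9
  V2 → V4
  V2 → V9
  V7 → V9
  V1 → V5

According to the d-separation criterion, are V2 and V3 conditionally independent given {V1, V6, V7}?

Yes

We examine all 5 paths between V2 and V3:
  1. V2 → V9 ← V3 — V9:collider[blocks] ⇒ blocked
  2. V2 → V8 ← V4 ← V3 — V8:collider[blocks]; V4:chain[open] ⇒ blocked
  3. V2 → V7 ← V6 → V9 ← V3 — V7:collider[open]; V6:fork[blocks]; V9:collider[blocks] ⇒ blocked
  4. V2 → V7 → V9 ← V3 — V7:chain[blocks]; V9:collider[blocks] ⇒ blocked
  5. V2 → V4 ← V3 — V4:collider[blocks] ⇒ blocked
Every path is blocked, so V2 and V3 are d-separated given {V1, V6, V7}.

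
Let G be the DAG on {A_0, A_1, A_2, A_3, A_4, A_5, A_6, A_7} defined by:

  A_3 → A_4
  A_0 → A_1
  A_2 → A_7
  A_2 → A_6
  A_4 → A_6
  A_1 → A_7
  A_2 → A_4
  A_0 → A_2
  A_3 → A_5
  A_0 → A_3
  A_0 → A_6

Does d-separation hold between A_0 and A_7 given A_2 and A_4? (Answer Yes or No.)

There are 6 undirected paths between A_0 and A_7; checking each against the conditioning set {A_2, A_4}:
Path 1: A_0 → A_6 ← A_4 ← A_2 → A_7
  A_6 is a collider here and neither A_6 nor any of its descendants is conditioned on, so the collider stays closed — the path is blocked at A_6.
Path 2: A_0 → A_6 ← A_2 → A_7
  A_6 is a collider here and neither A_6 nor any of its descendants is conditioned on, so the collider stays closed — the path is blocked at A_6.
Path 3: A_0 → A_2 → A_7
  A_2 is a chain here and A_2 is conditioned on, so the path is blocked at A_2.
Path 4: A_0 → A_3 → A_4 → A_6 ← A_2 → A_7
  A_4 is a chain here and A_4 is conditioned on, so the path is blocked at A_4.
Path 5: A_0 → A_3 → A_4 ← A_2 → A_7
  A_2 is a fork here and A_2 is conditioned on, so the path is blocked at A_2.
Path 6: A_0 → A_1 → A_7
  A_1 is a chain and A_1 is not conditioned on — no node blocks this path, so it is active.
Since the path A_0 → A_1 → A_7 is active, A_0 and A_7 are not d-separated given {A_2, A_4}.

No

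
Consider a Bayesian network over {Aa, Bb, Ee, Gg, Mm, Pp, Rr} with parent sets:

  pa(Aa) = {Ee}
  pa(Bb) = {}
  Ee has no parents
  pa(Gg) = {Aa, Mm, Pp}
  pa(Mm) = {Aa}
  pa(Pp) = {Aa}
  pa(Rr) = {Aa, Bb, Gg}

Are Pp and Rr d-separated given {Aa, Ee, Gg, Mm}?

6 paths connect Pp and Rr; each must be blocked for d-separation to hold:
Path 1: Pp ← Aa → Rr
  Aa is a fork here and Aa is conditioned on, so the path is blocked at Aa.
Path 2: Pp ← Aa → Gg → Rr
  Aa is a fork here and Aa is conditioned on, so the path is blocked at Aa.
Path 3: Pp ← Aa → Mm → Gg → Rr
  Aa is a fork here and Aa is conditioned on, so the path is blocked at Aa.
Path 4: Pp → Gg → Rr
  Gg is a chain here and Gg is conditioned on, so the path is blocked at Gg.
Path 5: Pp → Gg ← Aa → Rr
  Aa is a fork here and Aa is conditioned on, so the path is blocked at Aa.
Path 6: Pp → Gg ← Mm ← Aa → Rr
  Mm is a chain here and Mm is conditioned on, so the path is blocked at Mm.
All paths are blocked; Pp ⊥ Rr | {Aa, Ee, Gg, Mm} holds.

Yes — Pp and Rr are d-separated given {Aa, Ee, Gg, Mm}.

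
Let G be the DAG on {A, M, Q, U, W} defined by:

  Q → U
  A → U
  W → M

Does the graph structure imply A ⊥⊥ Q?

Only one path connects A and Q:
Path 1: A → U ← Q
  U is a collider here and neither U nor any of its descendants is conditioned on, so the collider stays closed — the path is blocked at U.
Since every path is blocked, d-separation holds.

Yes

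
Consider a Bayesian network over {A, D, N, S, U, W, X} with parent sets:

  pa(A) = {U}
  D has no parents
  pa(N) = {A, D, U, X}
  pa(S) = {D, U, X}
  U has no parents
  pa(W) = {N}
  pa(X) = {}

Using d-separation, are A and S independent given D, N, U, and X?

Yes

We examine all 6 paths between A and S:
Path 1: A → N ← X → S
  X is a fork here and X is conditioned on, so the path is blocked at X.
Path 2: A → N ← U → S
  U is a fork here and U is conditioned on, so the path is blocked at U.
Path 3: A → N ← D → S
  D is a fork here and D is conditioned on, so the path is blocked at D.
Path 4: A ← U → N ← X → S
  U is a fork here and U is conditioned on, so the path is blocked at U.
Path 5: A ← U → N ← D → S
  U is a fork here and U is conditioned on, so the path is blocked at U.
Path 6: A ← U → S
  U is a fork here and U is conditioned on, so the path is blocked at U.
Every path is blocked, so A and S are d-separated given {D, N, U, X}.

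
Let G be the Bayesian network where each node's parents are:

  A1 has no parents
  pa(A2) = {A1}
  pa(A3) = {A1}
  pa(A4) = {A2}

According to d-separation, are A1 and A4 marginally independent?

No

The only undirected path from A1 to A4 is:
  1. A1 → A2 → A4 — A2:chain[open] ⇒ active
Since the path A1 → A2 → A4 is active, A1 and A4 are not d-separated given ∅.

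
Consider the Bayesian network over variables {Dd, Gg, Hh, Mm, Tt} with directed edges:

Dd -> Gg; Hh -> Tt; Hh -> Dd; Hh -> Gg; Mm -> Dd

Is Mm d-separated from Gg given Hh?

We examine all 2 paths between Mm and Gg:
  1. Mm → Dd ← Hh → Gg — Dd:collider[blocks]; Hh:fork[blocks] ⇒ blocked
  2. Mm → Dd → Gg — Dd:chain[open] ⇒ active
Because an active path exists, Mm and Gg are not d-separated.

No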